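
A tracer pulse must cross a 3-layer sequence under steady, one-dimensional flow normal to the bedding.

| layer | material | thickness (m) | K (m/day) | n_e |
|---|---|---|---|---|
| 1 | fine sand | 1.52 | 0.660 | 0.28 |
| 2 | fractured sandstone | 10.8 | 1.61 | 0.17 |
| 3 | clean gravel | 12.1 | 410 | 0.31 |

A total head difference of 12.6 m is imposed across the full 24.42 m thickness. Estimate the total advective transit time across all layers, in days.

With flow normal to the layers, continuity requires the same specific discharge q through every layer.
Σ(b_i/K_i) = 1.52/0.660 + 10.8/1.61 + 12.1/410 = 9.041 d.
q = Δh / Σ(b_i/K_i) = 12.6 / 9.041 = 1.394 m/day.
In each layer the seepage velocity is v_i = q/n_i, so the layer transit time is t_i = b_i·n_i / q:
  layer 1 (fine sand): t_1 = 1.52 × 0.28 / 1.394 = 0.3054 d
  layer 2 (fractured sandstone): t_2 = 10.8 × 0.17 / 1.394 = 1.317 d
  layer 3 (clean gravel): t_3 = 12.1 × 0.31 / 1.394 = 2.691 d
Total t = Σ t_i = 4.314 days.

4.31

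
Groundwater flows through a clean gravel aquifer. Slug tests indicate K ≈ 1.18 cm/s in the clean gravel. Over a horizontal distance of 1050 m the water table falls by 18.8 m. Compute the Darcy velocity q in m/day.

Convert K: 1.18 cm/s × 864 = 1020 m/day.
Hydraulic gradient i = Δh / L = 18.8 / 1050 = 0.01790.
Specific discharge q = K · i = 1020 × 0.01790 = 18.25 m/day.

18.3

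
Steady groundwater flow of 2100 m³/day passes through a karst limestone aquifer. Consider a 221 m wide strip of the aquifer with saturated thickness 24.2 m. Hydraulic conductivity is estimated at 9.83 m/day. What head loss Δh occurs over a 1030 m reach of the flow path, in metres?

Cross-sectional area A = 221 × 24.2 = 5348 m².
From Q = K·A·i, i = Q / (K·A) = 2100 / (9.830 × 5348) = 0.03994.
Head loss Δh = i · L = 0.03994 × 1030 = 41.14 m.

41.1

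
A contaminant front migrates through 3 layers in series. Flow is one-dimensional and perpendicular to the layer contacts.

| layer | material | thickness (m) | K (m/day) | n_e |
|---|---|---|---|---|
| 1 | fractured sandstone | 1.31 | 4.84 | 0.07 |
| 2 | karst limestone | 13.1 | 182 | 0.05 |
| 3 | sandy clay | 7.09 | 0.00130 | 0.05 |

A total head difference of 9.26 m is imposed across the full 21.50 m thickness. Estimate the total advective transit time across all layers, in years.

1.78

With flow normal to the layers, continuity requires the same specific discharge q through every layer.
Σ(b_i/K_i) = 1.31/4.84 + 13.1/182 + 7.09/0.00130 = 5454 d.
q = Δh / Σ(b_i/K_i) = 9.26 / 5454 = 0.001698 m/day.
In each layer the seepage velocity is v_i = q/n_i, so the layer transit time is t_i = b_i·n_i / q:
  layer 1 (fractured sandstone): t_1 = 1.31 × 0.07 / 0.001698 = 54.01 d
  layer 2 (karst limestone): t_2 = 13.1 × 0.05 / 0.001698 = 385.8 d
  layer 3 (sandy clay): t_3 = 7.09 × 0.05 / 0.001698 = 208.8 d
Total t = Σ t_i = 648.6 days = 1.776 years.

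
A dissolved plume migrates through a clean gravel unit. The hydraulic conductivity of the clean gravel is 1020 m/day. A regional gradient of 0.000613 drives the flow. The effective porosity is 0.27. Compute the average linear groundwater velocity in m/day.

2.32

Hydraulic gradient i = 0.000613.
Darcy flux q = K · i = 1020 × 0.0006130 = 0.6253 m/day.
Seepage velocity v = q / n_e = 0.6253 / 0.27 = 2.316 m/day.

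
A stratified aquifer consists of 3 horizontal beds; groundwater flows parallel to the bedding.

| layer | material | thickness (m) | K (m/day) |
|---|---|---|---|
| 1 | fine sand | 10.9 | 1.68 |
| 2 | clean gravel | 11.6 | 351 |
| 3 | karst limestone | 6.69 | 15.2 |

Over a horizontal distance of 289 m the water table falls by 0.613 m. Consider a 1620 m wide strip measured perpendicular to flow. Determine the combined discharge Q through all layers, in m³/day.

Flow is parallel to layering, so each bed carries its own Darcy discharge and the transmissivities add.
Σ(K_i·b_i) = 1.68×10.9 + 351×11.6 + 15.2×6.69 = 4192 m²/day.
Hydraulic gradient i = Δh / L = 0.613 / 289 = 0.002121.
Q = Σ(K_i·b_i) · W · i = 4192 × 1620 × 0.002121 = 14403 m³/day.

14400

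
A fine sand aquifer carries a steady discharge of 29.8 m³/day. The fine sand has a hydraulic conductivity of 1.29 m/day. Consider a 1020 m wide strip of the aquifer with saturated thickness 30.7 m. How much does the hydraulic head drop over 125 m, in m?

Cross-sectional area A = 1020 × 30.7 = 31314 m².
From Q = K·A·i, i = Q / (K·A) = 29.8 / (1.290 × 31314) = 0.0007377.
Head loss Δh = i · L = 0.0007377 × 125 = 0.09221 m.

0.0922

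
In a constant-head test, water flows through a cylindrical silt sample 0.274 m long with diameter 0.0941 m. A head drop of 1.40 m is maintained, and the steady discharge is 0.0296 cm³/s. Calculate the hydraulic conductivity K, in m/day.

Cross-sectional area A = π·(d/2)² = π × (0.0941/2)² = 0.006955 m².
Convert discharge: 0.0296 cm³/s = 2.960e-08 m³/s.
Darcy's law rearranged: K = Q·L / (A·Δh) = 2.960e-08 × 0.274 / (0.006955 × 1.40) = 8.330e-07 m/s = 0.07197 m/day.

0.0720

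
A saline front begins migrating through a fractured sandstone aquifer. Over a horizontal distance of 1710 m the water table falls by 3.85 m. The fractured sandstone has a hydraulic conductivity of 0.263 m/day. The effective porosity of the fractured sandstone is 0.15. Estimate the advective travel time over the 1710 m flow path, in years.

1190

Hydraulic gradient i = Δh / L = 3.85 / 1710 = 0.002251.
Darcy flux q = K · i = 0.2630 × 0.002251 = 0.0005921 m/day.
Seepage velocity v = q / n_e = 0.0005921 / 0.15 = 0.003948 m/day.
Travel time t = L / v = 1710 / 0.003948 = 4.332e+05 days = 1186 years.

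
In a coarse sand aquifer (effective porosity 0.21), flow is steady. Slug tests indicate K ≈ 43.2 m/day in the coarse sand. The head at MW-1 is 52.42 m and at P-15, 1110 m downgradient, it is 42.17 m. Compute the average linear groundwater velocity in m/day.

Hydraulic gradient i = (52.42 − 42.17) / 1110 = 10.25 / 1110 = 0.009234.
Darcy flux q = K · i = 43.20 × 0.009234 = 0.3989 m/day.
Seepage velocity v = q / n_e = 0.3989 / 0.21 = 1.900 m/day.

1.90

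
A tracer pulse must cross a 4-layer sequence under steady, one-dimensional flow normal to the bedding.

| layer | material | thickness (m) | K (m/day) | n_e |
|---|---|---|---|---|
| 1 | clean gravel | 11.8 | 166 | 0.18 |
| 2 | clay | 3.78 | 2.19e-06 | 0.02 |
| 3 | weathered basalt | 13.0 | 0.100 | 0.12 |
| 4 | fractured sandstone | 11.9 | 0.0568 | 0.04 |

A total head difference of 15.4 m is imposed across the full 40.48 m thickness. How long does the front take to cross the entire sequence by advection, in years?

With flow normal to the layers, continuity requires the same specific discharge q through every layer.
Σ(b_i/K_i) = 11.8/166 + 3.78/2.19e-06 + 13.0/0.100 + 11.9/0.0568 = 1.726e+06 d.
q = Δh / Σ(b_i/K_i) = 15.4 / 1.726e+06 = 8.920e-06 m/day.
In each layer the seepage velocity is v_i = q/n_i, so the layer transit time is t_i = b_i·n_i / q:
  layer 1 (clean gravel): t_1 = 11.8 × 0.18 / 8.920e-06 = 2.381e+05 d
  layer 2 (clay): t_2 = 3.78 × 0.02 / 8.920e-06 = 8475 d
  layer 3 (weathered basalt): t_3 = 13.0 × 0.12 / 8.920e-06 = 1.749e+05 d
  layer 4 (fractured sandstone): t_4 = 11.9 × 0.04 / 8.920e-06 = 53360 d
Total t = Σ t_i = 4.748e+05 days = 1300 years.

1300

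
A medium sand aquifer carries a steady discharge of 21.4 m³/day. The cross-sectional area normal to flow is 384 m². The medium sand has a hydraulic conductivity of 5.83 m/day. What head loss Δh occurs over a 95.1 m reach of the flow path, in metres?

From Q = K·A·i, i = Q / (K·A) = 21.4 / (5.830 × 384.0) = 0.009559.
Head loss Δh = i · L = 0.009559 × 95.1 = 0.9091 m.

0.909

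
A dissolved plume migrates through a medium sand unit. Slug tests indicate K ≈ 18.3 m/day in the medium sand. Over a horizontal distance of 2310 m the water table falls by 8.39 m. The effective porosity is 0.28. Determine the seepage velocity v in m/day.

0.237

Hydraulic gradient i = Δh / L = 8.39 / 2310 = 0.003632.
Darcy flux q = K · i = 18.30 × 0.003632 = 0.06647 m/day.
Seepage velocity v = q / n_e = 0.06647 / 0.28 = 0.2374 m/day.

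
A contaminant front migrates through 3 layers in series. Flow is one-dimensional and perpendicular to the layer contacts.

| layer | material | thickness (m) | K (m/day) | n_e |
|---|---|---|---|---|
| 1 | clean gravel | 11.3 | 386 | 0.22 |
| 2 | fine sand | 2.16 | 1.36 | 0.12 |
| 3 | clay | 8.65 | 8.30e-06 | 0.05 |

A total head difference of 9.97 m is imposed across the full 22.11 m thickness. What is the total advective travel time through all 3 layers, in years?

909

With flow normal to the layers, continuity requires the same specific discharge q through every layer.
Σ(b_i/K_i) = 11.3/386 + 2.16/1.36 + 8.65/8.30e-06 = 1.042e+06 d.
q = Δh / Σ(b_i/K_i) = 9.97 / 1.042e+06 = 9.567e-06 m/day.
In each layer the seepage velocity is v_i = q/n_i, so the layer transit time is t_i = b_i·n_i / q:
  layer 1 (clean gravel): t_1 = 11.3 × 0.22 / 9.567e-06 = 2.599e+05 d
  layer 2 (fine sand): t_2 = 2.16 × 0.12 / 9.567e-06 = 27094 d
  layer 3 (clay): t_3 = 8.65 × 0.05 / 9.567e-06 = 45209 d
Total t = Σ t_i = 3.322e+05 days = 909.4 years.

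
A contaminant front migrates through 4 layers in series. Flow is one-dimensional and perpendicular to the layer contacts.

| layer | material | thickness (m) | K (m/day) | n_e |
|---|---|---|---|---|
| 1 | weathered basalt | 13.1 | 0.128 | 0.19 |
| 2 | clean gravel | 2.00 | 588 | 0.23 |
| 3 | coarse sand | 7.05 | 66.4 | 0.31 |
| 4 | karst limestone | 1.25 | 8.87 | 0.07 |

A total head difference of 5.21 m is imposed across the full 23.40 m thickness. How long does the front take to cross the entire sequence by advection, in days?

103

With flow normal to the layers, continuity requires the same specific discharge q through every layer.
Σ(b_i/K_i) = 13.1/0.128 + 2.00/588 + 7.05/66.4 + 1.25/8.87 = 102.6 d.
q = Δh / Σ(b_i/K_i) = 5.21 / 102.6 = 0.05078 m/day.
In each layer the seepage velocity is v_i = q/n_i, so the layer transit time is t_i = b_i·n_i / q:
  layer 1 (weathered basalt): t_1 = 13.1 × 0.19 / 0.05078 = 49.01 d
  layer 2 (clean gravel): t_2 = 2.00 × 0.23 / 0.05078 = 9.058 d
  layer 3 (coarse sand): t_3 = 7.05 × 0.31 / 0.05078 = 43.04 d
  layer 4 (karst limestone): t_4 = 1.25 × 0.07 / 0.05078 = 1.723 d
Total t = Σ t_i = 102.8 days.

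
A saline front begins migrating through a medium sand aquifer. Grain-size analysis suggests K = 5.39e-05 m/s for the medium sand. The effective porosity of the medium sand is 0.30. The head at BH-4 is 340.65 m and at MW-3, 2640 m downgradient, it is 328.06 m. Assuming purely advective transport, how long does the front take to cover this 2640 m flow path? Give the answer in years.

Convert K: 5.39e-05 m/s × 86400 = 4.657 m/day.
Hydraulic gradient i = (340.65 − 328.06) / 2640 = 12.59 / 2640 = 0.004769.
Darcy flux q = K · i = 4.657 × 0.004769 = 0.02221 m/day.
Seepage velocity v = q / n_e = 0.02221 / 0.30 = 0.07403 m/day.
Travel time t = L / v = 2640 / 0.07403 = 35662 days = 97.64 years.

97.6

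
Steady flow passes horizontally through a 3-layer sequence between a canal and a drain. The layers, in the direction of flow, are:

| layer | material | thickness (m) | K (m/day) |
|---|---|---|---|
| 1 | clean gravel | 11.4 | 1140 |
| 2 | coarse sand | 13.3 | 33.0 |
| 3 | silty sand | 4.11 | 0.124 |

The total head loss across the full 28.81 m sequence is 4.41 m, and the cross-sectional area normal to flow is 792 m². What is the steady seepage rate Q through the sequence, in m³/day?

104

Flow is perpendicular to layering, so the layers act in series and the equivalent K is the thickness-weighted harmonic mean.
Total thickness L = 11.4 + 13.3 + 4.11 = 28.81 m.
Σ(b_i/K_i) = 11.4/1140 + 13.3/33.0 + 4.11/0.124 = 33.56 d.
K_eq = L / Σ(b_i/K_i) = 28.81 / 33.56 = 0.8585 m/day.
Q = K_eq · A · (Δh/L) = 0.8585 × 792 × (4.41/28.81) = 104.1 m³/day.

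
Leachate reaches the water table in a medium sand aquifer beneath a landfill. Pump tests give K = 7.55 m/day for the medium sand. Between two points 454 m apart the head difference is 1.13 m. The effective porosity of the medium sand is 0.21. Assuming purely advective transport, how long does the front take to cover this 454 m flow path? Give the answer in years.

13.9

Hydraulic gradient i = Δh / L = 1.13 / 454 = 0.002489.
Darcy flux q = K · i = 7.550 × 0.002489 = 0.01879 m/day.
Seepage velocity v = q / n_e = 0.01879 / 0.21 = 0.08949 m/day.
Travel time t = L / v = 454 / 0.08949 = 5073 days = 13.89 years.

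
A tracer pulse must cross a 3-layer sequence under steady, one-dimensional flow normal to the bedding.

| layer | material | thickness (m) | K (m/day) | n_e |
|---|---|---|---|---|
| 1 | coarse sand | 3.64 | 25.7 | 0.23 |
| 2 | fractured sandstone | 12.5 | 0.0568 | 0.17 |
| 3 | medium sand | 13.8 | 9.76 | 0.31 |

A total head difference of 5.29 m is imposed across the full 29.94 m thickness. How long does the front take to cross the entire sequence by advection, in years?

With flow normal to the layers, continuity requires the same specific discharge q through every layer.
Σ(b_i/K_i) = 3.64/25.7 + 12.5/0.0568 + 13.8/9.76 = 221.6 d.
q = Δh / Σ(b_i/K_i) = 5.29 / 221.6 = 0.02387 m/day.
In each layer the seepage velocity is v_i = q/n_i, so the layer transit time is t_i = b_i·n_i / q:
  layer 1 (coarse sand): t_1 = 3.64 × 0.23 / 0.02387 = 35.07 d
  layer 2 (fractured sandstone): t_2 = 12.5 × 0.17 / 0.02387 = 89.03 d
  layer 3 (medium sand): t_3 = 13.8 × 0.31 / 0.02387 = 179.2 d
Total t = Σ t_i = 303.3 days = 0.8305 years.

0.830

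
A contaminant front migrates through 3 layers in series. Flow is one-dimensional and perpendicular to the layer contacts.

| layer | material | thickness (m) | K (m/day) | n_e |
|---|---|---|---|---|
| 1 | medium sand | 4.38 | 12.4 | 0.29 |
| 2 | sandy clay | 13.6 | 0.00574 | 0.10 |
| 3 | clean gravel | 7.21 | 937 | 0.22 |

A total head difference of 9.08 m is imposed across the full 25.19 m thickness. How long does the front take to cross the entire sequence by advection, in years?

3.01

With flow normal to the layers, continuity requires the same specific discharge q through every layer.
Σ(b_i/K_i) = 4.38/12.4 + 13.6/0.00574 + 7.21/937 = 2370 d.
q = Δh / Σ(b_i/K_i) = 9.08 / 2370 = 0.003832 m/day.
In each layer the seepage velocity is v_i = q/n_i, so the layer transit time is t_i = b_i·n_i / q:
  layer 1 (medium sand): t_1 = 4.38 × 0.29 / 0.003832 = 331.5 d
  layer 2 (sandy clay): t_2 = 13.6 × 0.10 / 0.003832 = 354.9 d
  layer 3 (clean gravel): t_3 = 7.21 × 0.22 / 0.003832 = 414.0 d
Total t = Σ t_i = 1100 days = 3.013 years.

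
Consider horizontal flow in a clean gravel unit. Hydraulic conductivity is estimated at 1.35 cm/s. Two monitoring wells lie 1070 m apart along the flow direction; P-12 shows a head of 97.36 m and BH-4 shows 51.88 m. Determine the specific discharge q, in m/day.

49.6

Convert K: 1.35 cm/s × 864 = 1166 m/day.
Hydraulic gradient i = (97.36 − 51.88) / 1070 = 45.48 / 1070 = 0.04250.
Specific discharge q = K · i = 1166 × 0.04250 = 49.58 m/day.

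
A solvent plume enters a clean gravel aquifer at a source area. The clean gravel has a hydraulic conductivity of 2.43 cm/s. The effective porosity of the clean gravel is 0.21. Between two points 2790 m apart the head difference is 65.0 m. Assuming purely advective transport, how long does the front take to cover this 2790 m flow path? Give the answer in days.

12.0

Convert K: 2.43 cm/s × 864 = 2100 m/day.
Hydraulic gradient i = Δh / L = 65.0 / 2790 = 0.02330.
Darcy flux q = K · i = 2100 × 0.02330 = 48.91 m/day.
Seepage velocity v = q / n_e = 48.91 / 0.21 = 232.9 m/day.
Travel time t = L / v = 2790 / 232.9 = 11.98 days.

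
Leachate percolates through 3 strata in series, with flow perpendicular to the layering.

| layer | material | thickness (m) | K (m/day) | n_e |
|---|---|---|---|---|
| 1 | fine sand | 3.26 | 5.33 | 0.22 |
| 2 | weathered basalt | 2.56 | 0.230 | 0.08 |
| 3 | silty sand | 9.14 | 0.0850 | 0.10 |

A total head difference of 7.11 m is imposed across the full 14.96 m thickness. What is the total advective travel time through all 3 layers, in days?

With flow normal to the layers, continuity requires the same specific discharge q through every layer.
Σ(b_i/K_i) = 3.26/5.33 + 2.56/0.230 + 9.14/0.0850 = 119.3 d.
q = Δh / Σ(b_i/K_i) = 7.11 / 119.3 = 0.05961 m/day.
In each layer the seepage velocity is v_i = q/n_i, so the layer transit time is t_i = b_i·n_i / q:
  layer 1 (fine sand): t_1 = 3.26 × 0.22 / 0.05961 = 12.03 d
  layer 2 (weathered basalt): t_2 = 2.56 × 0.08 / 0.05961 = 3.436 d
  layer 3 (silty sand): t_3 = 9.14 × 0.10 / 0.05961 = 15.33 d
Total t = Σ t_i = 30.80 days.

30.8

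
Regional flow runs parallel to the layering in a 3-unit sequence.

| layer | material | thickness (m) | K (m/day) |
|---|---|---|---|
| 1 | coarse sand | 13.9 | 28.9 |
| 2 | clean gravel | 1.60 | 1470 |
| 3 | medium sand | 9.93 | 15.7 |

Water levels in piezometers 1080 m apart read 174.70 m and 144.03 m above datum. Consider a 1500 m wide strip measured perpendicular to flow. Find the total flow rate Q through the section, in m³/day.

124000

Flow is parallel to layering, so each bed carries its own Darcy discharge and the transmissivities add.
Σ(K_i·b_i) = 28.9×13.9 + 1470×1.60 + 15.7×9.93 = 2910 m²/day.
Hydraulic gradient i = (174.70 − 144.03) / 1080 = 30.67 / 1080 = 0.02840.
Q = Σ(K_i·b_i) · W · i = 2910 × 1500 × 0.02840 = 1.239e+05 m³/day.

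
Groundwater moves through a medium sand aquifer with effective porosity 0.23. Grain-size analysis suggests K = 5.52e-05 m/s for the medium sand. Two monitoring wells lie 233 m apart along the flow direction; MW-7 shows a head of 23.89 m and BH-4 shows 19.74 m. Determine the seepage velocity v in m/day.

0.369

Convert K: 5.52e-05 m/s × 86400 = 4.769 m/day.
Hydraulic gradient i = (23.89 − 19.74) / 233 = 4.15 / 233 = 0.01781.
Darcy flux q = K · i = 4.769 × 0.01781 = 0.08495 m/day.
Seepage velocity v = q / n_e = 0.08495 / 0.23 = 0.3693 m/day.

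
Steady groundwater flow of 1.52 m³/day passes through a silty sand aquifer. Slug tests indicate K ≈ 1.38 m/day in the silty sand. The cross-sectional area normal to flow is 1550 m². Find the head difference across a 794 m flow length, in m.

0.564

From Q = K·A·i, i = Q / (K·A) = 1.52 / (1.380 × 1550) = 0.0007106.
Head loss Δh = i · L = 0.0007106 × 794 = 0.5642 m.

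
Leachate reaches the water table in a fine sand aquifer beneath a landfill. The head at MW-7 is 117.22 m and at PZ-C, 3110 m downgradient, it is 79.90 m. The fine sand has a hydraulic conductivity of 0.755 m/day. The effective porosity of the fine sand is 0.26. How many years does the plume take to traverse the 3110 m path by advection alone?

244

Hydraulic gradient i = (117.22 − 79.90) / 3110 = 37.32 / 3110 = 0.01200.
Darcy flux q = K · i = 0.7550 × 0.01200 = 0.009060 m/day.
Seepage velocity v = q / n_e = 0.009060 / 0.26 = 0.03485 m/day.
Travel time t = L / v = 3110 / 0.03485 = 89249 days = 244.4 years.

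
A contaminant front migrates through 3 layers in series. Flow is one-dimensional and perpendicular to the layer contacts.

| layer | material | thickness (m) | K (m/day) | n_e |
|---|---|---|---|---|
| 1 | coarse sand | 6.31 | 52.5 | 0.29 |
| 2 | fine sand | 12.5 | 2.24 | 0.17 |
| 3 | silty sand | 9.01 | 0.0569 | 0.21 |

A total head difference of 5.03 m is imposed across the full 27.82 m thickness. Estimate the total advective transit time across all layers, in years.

0.522

With flow normal to the layers, continuity requires the same specific discharge q through every layer.
Σ(b_i/K_i) = 6.31/52.5 + 12.5/2.24 + 9.01/0.0569 = 164.0 d.
q = Δh / Σ(b_i/K_i) = 5.03 / 164.0 = 0.03066 m/day.
In each layer the seepage velocity is v_i = q/n_i, so the layer transit time is t_i = b_i·n_i / q:
  layer 1 (coarse sand): t_1 = 6.31 × 0.29 / 0.03066 = 59.68 d
  layer 2 (fine sand): t_2 = 12.5 × 0.17 / 0.03066 = 69.30 d
  layer 3 (silty sand): t_3 = 9.01 × 0.21 / 0.03066 = 61.71 d
Total t = Σ t_i = 190.7 days = 0.5221 years.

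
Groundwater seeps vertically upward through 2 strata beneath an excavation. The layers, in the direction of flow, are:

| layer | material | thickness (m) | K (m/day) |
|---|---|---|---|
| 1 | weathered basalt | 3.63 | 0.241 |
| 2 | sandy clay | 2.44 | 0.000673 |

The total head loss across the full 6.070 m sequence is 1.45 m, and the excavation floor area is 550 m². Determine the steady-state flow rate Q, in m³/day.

0.219

Flow is perpendicular to layering, so the layers act in series and the equivalent K is the thickness-weighted harmonic mean.
Total thickness L = 3.63 + 2.44 = 6.070 m.
Σ(b_i/K_i) = 3.63/0.241 + 2.44/0.000673 = 3641 d.
K_eq = L / Σ(b_i/K_i) = 6.070 / 3641 = 0.001667 m/day.
Q = K_eq · A · (Δh/L) = 0.001667 × 550 × (1.45/6.070) = 0.2191 m³/day.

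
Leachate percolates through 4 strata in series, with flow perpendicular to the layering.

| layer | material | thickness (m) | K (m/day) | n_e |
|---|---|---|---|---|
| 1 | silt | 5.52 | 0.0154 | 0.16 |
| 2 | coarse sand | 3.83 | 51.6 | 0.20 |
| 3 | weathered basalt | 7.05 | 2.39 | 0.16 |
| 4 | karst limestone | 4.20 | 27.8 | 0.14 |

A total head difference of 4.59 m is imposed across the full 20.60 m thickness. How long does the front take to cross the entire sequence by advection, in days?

With flow normal to the layers, continuity requires the same specific discharge q through every layer.
Σ(b_i/K_i) = 5.52/0.0154 + 3.83/51.6 + 7.05/2.39 + 4.20/27.8 = 361.6 d.
q = Δh / Σ(b_i/K_i) = 4.59 / 361.6 = 0.01269 m/day.
In each layer the seepage velocity is v_i = q/n_i, so the layer transit time is t_i = b_i·n_i / q:
  layer 1 (silt): t_1 = 5.52 × 0.16 / 0.01269 = 69.58 d
  layer 2 (coarse sand): t_2 = 3.83 × 0.20 / 0.01269 = 60.35 d
  layer 3 (weathered basalt): t_3 = 7.05 × 0.16 / 0.01269 = 88.87 d
  layer 4 (karst limestone): t_4 = 4.20 × 0.14 / 0.01269 = 46.32 d
Total t = Σ t_i = 265.1 days.

265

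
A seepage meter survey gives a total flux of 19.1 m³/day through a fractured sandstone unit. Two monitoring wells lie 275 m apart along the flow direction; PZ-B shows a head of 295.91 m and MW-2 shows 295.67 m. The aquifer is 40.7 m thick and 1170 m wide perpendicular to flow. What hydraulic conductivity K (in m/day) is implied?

Cross-sectional area A = 1170 × 40.7 = 47619 m².
Hydraulic gradient i = (295.91 − 295.67) / 275 = 0.24 / 275 = 0.0008727.
From Q = K·A·i, K = Q / (A·i) = 19.1 / (47619 × 0.0008727) = 0.4596 m/day.

0.460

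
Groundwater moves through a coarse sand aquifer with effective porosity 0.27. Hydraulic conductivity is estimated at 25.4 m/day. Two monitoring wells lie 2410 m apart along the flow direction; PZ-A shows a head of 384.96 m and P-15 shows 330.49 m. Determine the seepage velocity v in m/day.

Hydraulic gradient i = (384.96 − 330.49) / 2410 = 54.47 / 2410 = 0.02260.
Darcy flux q = K · i = 25.40 × 0.02260 = 0.5741 m/day.
Seepage velocity v = q / n_e = 0.5741 / 0.27 = 2.126 m/day.

2.13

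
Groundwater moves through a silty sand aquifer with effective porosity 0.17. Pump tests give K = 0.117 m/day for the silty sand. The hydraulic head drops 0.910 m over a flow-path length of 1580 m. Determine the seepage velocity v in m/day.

0.000396

Hydraulic gradient i = Δh / L = 0.910 / 1580 = 0.0005759.
Darcy flux q = K · i = 0.1170 × 0.0005759 = 6.739e-05 m/day.
Seepage velocity v = q / n_e = 6.739e-05 / 0.17 = 0.0003964 m/day.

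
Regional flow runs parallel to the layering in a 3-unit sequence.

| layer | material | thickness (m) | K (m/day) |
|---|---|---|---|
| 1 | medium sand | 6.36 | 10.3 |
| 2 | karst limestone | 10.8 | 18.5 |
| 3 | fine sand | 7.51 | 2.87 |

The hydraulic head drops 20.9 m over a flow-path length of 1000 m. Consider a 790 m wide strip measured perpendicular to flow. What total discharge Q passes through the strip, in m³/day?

Flow is parallel to layering, so each bed carries its own Darcy discharge and the transmissivities add.
Σ(K_i·b_i) = 10.3×6.36 + 18.5×10.8 + 2.87×7.51 = 286.9 m²/day.
Hydraulic gradient i = Δh / L = 20.9 / 1000 = 0.02090.
Q = Σ(K_i·b_i) · W · i = 286.9 × 790 × 0.02090 = 4736 m³/day.

4740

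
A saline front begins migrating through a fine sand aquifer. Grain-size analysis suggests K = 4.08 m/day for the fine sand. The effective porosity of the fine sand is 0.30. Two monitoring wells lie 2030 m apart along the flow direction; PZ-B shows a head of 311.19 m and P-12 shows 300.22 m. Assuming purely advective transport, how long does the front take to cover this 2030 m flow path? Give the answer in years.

Hydraulic gradient i = (311.19 − 300.22) / 2030 = 10.97 / 2030 = 0.005404.
Darcy flux q = K · i = 4.080 × 0.005404 = 0.02205 m/day.
Seepage velocity v = q / n_e = 0.02205 / 0.30 = 0.07349 m/day.
Travel time t = L / v = 2030 / 0.07349 = 27621 days = 75.62 years.

75.6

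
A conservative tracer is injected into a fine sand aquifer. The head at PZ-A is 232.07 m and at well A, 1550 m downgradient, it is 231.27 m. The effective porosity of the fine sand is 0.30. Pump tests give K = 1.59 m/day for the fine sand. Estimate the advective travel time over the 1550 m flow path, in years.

1550

Hydraulic gradient i = (232.07 − 231.27) / 1550 = 0.8 / 1550 = 0.0005161.
Darcy flux q = K · i = 1.590 × 0.0005161 = 0.0008206 m/day.
Seepage velocity v = q / n_e = 0.0008206 / 0.30 = 0.002735 m/day.
Travel time t = L / v = 1550 / 0.002735 = 5.666e+05 days = 1551 years.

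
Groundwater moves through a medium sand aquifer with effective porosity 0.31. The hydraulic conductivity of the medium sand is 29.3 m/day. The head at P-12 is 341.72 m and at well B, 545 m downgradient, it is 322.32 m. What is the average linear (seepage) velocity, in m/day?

3.36

Hydraulic gradient i = (341.72 − 322.32) / 545 = 19.4 / 545 = 0.03560.
Darcy flux q = K · i = 29.30 × 0.03560 = 1.043 m/day.
Seepage velocity v = q / n_e = 1.043 / 0.31 = 3.364 m/day.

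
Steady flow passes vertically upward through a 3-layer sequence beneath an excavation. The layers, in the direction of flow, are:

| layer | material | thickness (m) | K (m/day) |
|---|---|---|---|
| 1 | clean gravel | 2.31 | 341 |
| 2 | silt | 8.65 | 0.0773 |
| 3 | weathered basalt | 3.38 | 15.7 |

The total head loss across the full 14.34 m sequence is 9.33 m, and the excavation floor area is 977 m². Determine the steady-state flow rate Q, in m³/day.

81.3

Flow is perpendicular to layering, so the layers act in series and the equivalent K is the thickness-weighted harmonic mean.
Total thickness L = 2.31 + 8.65 + 3.38 = 14.34 m.
Σ(b_i/K_i) = 2.31/341 + 8.65/0.0773 + 3.38/15.7 = 112.1 d.
K_eq = L / Σ(b_i/K_i) = 14.34 / 112.1 = 0.1279 m/day.
Q = K_eq · A · (Δh/L) = 0.1279 × 977 × (9.33/14.34) = 81.30 m³/day.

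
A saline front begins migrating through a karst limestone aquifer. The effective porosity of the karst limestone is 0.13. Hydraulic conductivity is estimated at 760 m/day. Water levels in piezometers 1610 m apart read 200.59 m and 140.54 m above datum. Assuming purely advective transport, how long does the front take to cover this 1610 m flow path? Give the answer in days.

7.38

Hydraulic gradient i = (200.59 − 140.54) / 1610 = 60.05 / 1610 = 0.03730.
Darcy flux q = K · i = 760.0 × 0.03730 = 28.35 m/day.
Seepage velocity v = q / n_e = 28.35 / 0.13 = 218.1 m/day.
Travel time t = L / v = 1610 / 218.1 = 7.384 days.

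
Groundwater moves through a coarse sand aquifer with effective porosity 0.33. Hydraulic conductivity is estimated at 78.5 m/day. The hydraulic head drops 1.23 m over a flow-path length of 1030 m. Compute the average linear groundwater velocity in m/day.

Hydraulic gradient i = Δh / L = 1.23 / 1030 = 0.001194.
Darcy flux q = K · i = 78.50 × 0.001194 = 0.09374 m/day.
Seepage velocity v = q / n_e = 0.09374 / 0.33 = 0.2841 m/day.

0.284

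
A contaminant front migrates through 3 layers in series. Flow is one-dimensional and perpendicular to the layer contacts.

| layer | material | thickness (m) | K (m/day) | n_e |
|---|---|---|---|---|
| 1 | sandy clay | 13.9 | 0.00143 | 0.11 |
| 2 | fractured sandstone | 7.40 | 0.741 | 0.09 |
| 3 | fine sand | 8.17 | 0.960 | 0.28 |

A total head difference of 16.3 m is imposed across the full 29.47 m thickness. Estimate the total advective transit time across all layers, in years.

With flow normal to the layers, continuity requires the same specific discharge q through every layer.
Σ(b_i/K_i) = 13.9/0.00143 + 7.40/0.741 + 8.17/0.960 = 9739 d.
q = Δh / Σ(b_i/K_i) = 16.3 / 9739 = 0.001674 m/day.
In each layer the seepage velocity is v_i = q/n_i, so the layer transit time is t_i = b_i·n_i / q:
  layer 1 (sandy clay): t_1 = 13.9 × 0.11 / 0.001674 = 913.5 d
  layer 2 (fractured sandstone): t_2 = 7.40 × 0.09 / 0.001674 = 397.9 d
  layer 3 (fine sand): t_3 = 8.17 × 0.28 / 0.001674 = 1367 d
Total t = Σ t_i = 2678 days = 7.333 years.

7.33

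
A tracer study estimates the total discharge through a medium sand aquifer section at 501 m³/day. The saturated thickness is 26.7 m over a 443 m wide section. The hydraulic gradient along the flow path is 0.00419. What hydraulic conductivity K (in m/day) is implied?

10.1

Cross-sectional area A = 443 × 26.7 = 11828 m².
Hydraulic gradient i = 0.00419.
From Q = K·A·i, K = Q / (A·i) = 501 / (11828 × 0.004190) = 10.11 m/day.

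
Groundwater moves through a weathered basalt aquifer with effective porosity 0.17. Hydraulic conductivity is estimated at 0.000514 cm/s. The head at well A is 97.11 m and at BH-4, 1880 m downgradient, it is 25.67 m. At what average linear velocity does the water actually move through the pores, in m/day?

0.0993

Convert K: 0.000514 cm/s × 864 = 0.4441 m/day.
Hydraulic gradient i = (97.11 − 25.67) / 1880 = 71.44 / 1880 = 0.03800.
Darcy flux q = K · i = 0.4441 × 0.03800 = 0.01688 m/day.
Seepage velocity v = q / n_e = 0.01688 / 0.17 = 0.09927 m/day.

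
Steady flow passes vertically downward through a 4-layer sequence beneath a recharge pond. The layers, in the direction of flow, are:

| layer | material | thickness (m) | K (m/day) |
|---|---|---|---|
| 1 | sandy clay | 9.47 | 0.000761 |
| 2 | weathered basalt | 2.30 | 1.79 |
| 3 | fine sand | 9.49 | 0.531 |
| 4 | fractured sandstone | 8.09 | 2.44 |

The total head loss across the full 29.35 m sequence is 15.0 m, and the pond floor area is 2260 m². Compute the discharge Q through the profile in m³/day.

2.72

Flow is perpendicular to layering, so the layers act in series and the equivalent K is the thickness-weighted harmonic mean.
Total thickness L = 9.47 + 2.30 + 9.49 + 8.09 = 29.35 m.
Σ(b_i/K_i) = 9.47/0.000761 + 2.30/1.79 + 9.49/0.531 + 8.09/2.44 = 12467 d.
K_eq = L / Σ(b_i/K_i) = 29.35 / 12467 = 0.002354 m/day.
Q = K_eq · A · (Δh/L) = 0.002354 × 2260 × (15.0/29.35) = 2.719 m³/day.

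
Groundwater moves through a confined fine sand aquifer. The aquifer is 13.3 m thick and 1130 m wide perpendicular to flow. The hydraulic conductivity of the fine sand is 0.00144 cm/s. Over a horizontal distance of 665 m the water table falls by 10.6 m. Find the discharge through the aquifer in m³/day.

298

Convert K: 0.00144 cm/s × 864 = 1.244 m/day.
Cross-sectional area A = 1130 × 13.3 = 15029 m².
Hydraulic gradient i = Δh / L = 10.6 / 665 = 0.01594.
Darcy's law: Q = K · A · i = 1.244 × 15029 × 0.01594 = 298.1 m³/day.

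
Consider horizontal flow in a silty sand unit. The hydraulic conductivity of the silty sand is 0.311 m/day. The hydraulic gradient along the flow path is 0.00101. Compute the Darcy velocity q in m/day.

Hydraulic gradient i = 0.00101.
Specific discharge q = K · i = 0.3110 × 0.001010 = 0.0003141 m/day.

0.000314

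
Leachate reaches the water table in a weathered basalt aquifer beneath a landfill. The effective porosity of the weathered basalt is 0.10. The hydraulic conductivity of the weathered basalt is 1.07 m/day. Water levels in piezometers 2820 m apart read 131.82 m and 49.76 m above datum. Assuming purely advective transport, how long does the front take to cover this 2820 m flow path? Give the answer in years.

Hydraulic gradient i = (131.82 − 49.76) / 2820 = 82.06 / 2820 = 0.02910.
Darcy flux q = K · i = 1.070 × 0.02910 = 0.03114 m/day.
Seepage velocity v = q / n_e = 0.03114 / 0.10 = 0.3114 m/day.
Travel time t = L / v = 2820 / 0.3114 = 9057 days = 24.80 years.

24.8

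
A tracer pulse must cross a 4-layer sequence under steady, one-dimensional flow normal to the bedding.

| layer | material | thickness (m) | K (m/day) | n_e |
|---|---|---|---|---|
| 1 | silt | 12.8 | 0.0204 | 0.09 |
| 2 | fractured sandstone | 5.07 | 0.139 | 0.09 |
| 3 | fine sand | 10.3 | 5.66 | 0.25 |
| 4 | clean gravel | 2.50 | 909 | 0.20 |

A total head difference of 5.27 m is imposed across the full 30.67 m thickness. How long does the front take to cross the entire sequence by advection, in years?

With flow normal to the layers, continuity requires the same specific discharge q through every layer.
Σ(b_i/K_i) = 12.8/0.0204 + 5.07/0.139 + 10.3/5.66 + 2.50/909 = 665.7 d.
q = Δh / Σ(b_i/K_i) = 5.27 / 665.7 = 0.007916 m/day.
In each layer the seepage velocity is v_i = q/n_i, so the layer transit time is t_i = b_i·n_i / q:
  layer 1 (silt): t_1 = 12.8 × 0.09 / 0.007916 = 145.5 d
  layer 2 (fractured sandstone): t_2 = 5.07 × 0.09 / 0.007916 = 57.64 d
  layer 3 (fine sand): t_3 = 10.3 × 0.25 / 0.007916 = 325.3 d
  layer 4 (clean gravel): t_4 = 2.50 × 0.20 / 0.007916 = 63.16 d
Total t = Σ t_i = 591.6 days = 1.620 years.

1.62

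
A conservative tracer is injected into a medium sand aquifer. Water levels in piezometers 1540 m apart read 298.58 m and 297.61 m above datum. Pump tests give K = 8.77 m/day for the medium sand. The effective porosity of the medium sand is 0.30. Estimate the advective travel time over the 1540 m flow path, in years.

229

Hydraulic gradient i = (298.58 − 297.61) / 1540 = 0.97 / 1540 = 0.0006299.
Darcy flux q = K · i = 8.770 × 0.0006299 = 0.005524 m/day.
Seepage velocity v = q / n_e = 0.005524 / 0.30 = 0.01841 m/day.
Travel time t = L / v = 1540 / 0.01841 = 83636 days = 229.0 years.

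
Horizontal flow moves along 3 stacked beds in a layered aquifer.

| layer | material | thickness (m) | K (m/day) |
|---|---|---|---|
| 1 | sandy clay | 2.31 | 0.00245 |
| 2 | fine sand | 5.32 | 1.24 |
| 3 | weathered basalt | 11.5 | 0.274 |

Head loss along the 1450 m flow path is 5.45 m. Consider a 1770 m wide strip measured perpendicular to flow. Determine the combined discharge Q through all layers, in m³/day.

Flow is parallel to layering, so each bed carries its own Darcy discharge and the transmissivities add.
Σ(K_i·b_i) = 0.00245×2.31 + 1.24×5.32 + 0.274×11.5 = 9.753 m²/day.
Hydraulic gradient i = Δh / L = 5.45 / 1450 = 0.003759.
Q = Σ(K_i·b_i) · W · i = 9.753 × 1770 × 0.003759 = 64.89 m³/day.

64.9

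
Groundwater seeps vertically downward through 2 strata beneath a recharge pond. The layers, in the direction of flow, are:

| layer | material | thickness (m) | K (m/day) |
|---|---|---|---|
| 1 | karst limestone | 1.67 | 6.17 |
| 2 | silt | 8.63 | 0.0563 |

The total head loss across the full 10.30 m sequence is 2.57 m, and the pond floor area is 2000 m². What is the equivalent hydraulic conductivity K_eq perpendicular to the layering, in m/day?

Flow is perpendicular to layering, so the layers act in series and the equivalent K is the thickness-weighted harmonic mean.
Total thickness L = 1.67 + 8.63 = 10.30 m.
Σ(b_i/K_i) = 1.67/6.17 + 8.63/0.0563 = 153.6 d.
K_eq = L / Σ(b_i/K_i) = 10.30 / 153.6 = 0.06708 m/day.

0.0671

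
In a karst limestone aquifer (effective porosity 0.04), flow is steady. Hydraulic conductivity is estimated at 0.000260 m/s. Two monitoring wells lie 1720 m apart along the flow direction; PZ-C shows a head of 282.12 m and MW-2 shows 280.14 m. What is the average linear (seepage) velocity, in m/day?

0.646

Convert K: 0.000260 m/s × 86400 = 22.46 m/day.
Hydraulic gradient i = (282.12 − 280.14) / 1720 = 1.98 / 1720 = 0.001151.
Darcy flux q = K · i = 22.46 × 0.001151 = 0.02586 m/day.
Seepage velocity v = q / n_e = 0.02586 / 0.04 = 0.6465 m/day.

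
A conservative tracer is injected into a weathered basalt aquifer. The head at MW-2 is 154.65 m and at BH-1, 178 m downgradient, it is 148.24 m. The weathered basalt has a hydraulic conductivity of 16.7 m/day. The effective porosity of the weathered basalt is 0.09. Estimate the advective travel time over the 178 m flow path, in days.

26.6

Hydraulic gradient i = (154.65 − 148.24) / 178 = 6.41 / 178 = 0.03601.
Darcy flux q = K · i = 16.70 × 0.03601 = 0.6014 m/day.
Seepage velocity v = q / n_e = 0.6014 / 0.09 = 6.682 m/day.
Travel time t = L / v = 178 / 6.682 = 26.64 days.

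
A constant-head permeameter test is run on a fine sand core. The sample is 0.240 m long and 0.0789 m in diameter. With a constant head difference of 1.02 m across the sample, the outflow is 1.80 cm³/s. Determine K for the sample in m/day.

7.48

Cross-sectional area A = π·(d/2)² = π × (0.0789/2)² = 0.004889 m².
Convert discharge: 1.80 cm³/s = 1.800e-06 m³/s.
Darcy's law rearranged: K = Q·L / (A·Δh) = 1.800e-06 × 0.240 / (0.004889 × 1.02) = 8.662e-05 m/s = 7.484 m/day.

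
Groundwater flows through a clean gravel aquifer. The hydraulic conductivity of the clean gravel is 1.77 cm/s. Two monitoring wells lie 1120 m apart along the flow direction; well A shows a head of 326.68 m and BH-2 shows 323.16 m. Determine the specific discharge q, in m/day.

Convert K: 1.77 cm/s × 864 = 1529 m/day.
Hydraulic gradient i = (326.68 − 323.16) / 1120 = 3.52 / 1120 = 0.003143.
Specific discharge q = K · i = 1529 × 0.003143 = 4.806 m/day.

4.81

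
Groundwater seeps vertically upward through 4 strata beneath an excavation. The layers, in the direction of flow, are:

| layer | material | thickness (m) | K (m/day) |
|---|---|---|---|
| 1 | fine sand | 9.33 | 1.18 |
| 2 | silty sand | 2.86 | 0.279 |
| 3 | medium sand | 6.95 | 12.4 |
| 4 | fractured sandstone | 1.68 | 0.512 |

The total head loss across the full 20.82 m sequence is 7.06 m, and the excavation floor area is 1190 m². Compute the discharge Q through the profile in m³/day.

382

Flow is perpendicular to layering, so the layers act in series and the equivalent K is the thickness-weighted harmonic mean.
Total thickness L = 9.33 + 2.86 + 6.95 + 1.68 = 20.82 m.
Σ(b_i/K_i) = 9.33/1.18 + 2.86/0.279 + 6.95/12.4 + 1.68/0.512 = 22.00 d.
K_eq = L / Σ(b_i/K_i) = 20.82 / 22.00 = 0.9464 m/day.
Q = K_eq · A · (Δh/L) = 0.9464 × 1190 × (7.06/20.82) = 381.9 m³/day.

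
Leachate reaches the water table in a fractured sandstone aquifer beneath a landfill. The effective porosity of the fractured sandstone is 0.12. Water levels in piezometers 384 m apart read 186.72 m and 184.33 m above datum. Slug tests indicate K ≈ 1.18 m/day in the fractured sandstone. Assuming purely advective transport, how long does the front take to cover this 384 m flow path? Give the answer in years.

17.2

Hydraulic gradient i = (186.72 − 184.33) / 384 = 2.39 / 384 = 0.006224.
Darcy flux q = K · i = 1.180 × 0.006224 = 0.007344 m/day.
Seepage velocity v = q / n_e = 0.007344 / 0.12 = 0.06120 m/day.
Travel time t = L / v = 384 / 0.06120 = 6274 days = 17.18 years.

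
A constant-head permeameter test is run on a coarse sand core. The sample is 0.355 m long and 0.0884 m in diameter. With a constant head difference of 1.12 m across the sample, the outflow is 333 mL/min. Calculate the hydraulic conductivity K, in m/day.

24.8

Cross-sectional area A = π·(d/2)² = π × (0.0884/2)² = 0.006138 m².
Convert discharge: 333 mL/min = 5.550e-06 m³/s.
Darcy's law rearranged: K = Q·L / (A·Δh) = 5.550e-06 × 0.355 / (0.006138 × 1.12) = 0.0002866 m/s = 24.76 m/day.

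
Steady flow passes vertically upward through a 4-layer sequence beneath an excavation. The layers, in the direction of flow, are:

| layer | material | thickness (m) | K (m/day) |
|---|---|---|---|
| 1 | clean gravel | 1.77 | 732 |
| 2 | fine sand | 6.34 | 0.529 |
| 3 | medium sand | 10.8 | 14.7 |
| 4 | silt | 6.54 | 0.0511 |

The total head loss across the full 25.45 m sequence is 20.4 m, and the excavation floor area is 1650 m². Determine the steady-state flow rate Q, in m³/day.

Flow is perpendicular to layering, so the layers act in series and the equivalent K is the thickness-weighted harmonic mean.
Total thickness L = 1.77 + 6.34 + 10.8 + 6.54 = 25.45 m.
Σ(b_i/K_i) = 1.77/732 + 6.34/0.529 + 10.8/14.7 + 6.54/0.0511 = 140.7 d.
K_eq = L / Σ(b_i/K_i) = 25.45 / 140.7 = 0.1809 m/day.
Q = K_eq · A · (Δh/L) = 0.1809 × 1650 × (20.4/25.45) = 239.2 m³/day.

239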